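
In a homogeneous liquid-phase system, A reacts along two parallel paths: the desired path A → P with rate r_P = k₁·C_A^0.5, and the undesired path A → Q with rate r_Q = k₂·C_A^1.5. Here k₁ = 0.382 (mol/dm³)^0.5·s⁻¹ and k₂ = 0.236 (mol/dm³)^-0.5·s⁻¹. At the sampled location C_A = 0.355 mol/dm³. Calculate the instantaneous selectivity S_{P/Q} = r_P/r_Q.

4.56

S_{P/Q} = r_P/r_Q = (k₁·C_A^0.5)/(k₂·C_A^1.5) = (k₁/k₂)·C_A⁻¹.
= (0.382×0.3550^0.5) / (0.236×0.3550^1.5) = 0.2276/0.04992 = 4.56.
The undesired path is higher order in A, so low C_A (CSTR or dilute feed) favours P.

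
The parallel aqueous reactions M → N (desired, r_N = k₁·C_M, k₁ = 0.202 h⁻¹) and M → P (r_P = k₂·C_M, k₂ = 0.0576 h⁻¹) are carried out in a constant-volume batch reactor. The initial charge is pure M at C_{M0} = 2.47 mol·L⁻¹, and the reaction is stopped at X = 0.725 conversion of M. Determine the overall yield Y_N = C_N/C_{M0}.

C_M = C_{M0}(1−X) = 0.6793 mol·L⁻¹.
Both paths are first order in M, so the instantaneous fraction to N is constant: dC_N/d(−C_M) = k₁/(k₁+k₂) = 0.7781.
C_N = 0.7781·(C_{M0}−C_M) = 0.7781×1.791 = 1.39 mol·L⁻¹.
Y_N = C_N/C_{M0} = 1.393/2.47 = 0.564.

0.564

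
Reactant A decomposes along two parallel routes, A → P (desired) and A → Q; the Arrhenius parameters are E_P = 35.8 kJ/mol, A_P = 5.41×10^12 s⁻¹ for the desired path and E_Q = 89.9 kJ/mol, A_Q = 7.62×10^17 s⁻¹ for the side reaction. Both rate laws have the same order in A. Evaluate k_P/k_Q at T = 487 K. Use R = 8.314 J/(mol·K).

4.51

Since both paths have the same order in A, the concentration cancels and S_{P/Q} = k_P/k_Q = (A_P/A_Q)·exp[(E_Q−E_P)/(RT)].
(E_Q−E_P)/(RT) = (89.9−35.8)×10³/(8.314×487) = 54100/4049 = 13.36.
k_P/k_Q = (5.41×10^12/7.62×10^17)·exp(13.36) = 7.100×10^-6 × 6.351×10^5 = 4.51.
Since E_P < E_Q, lowering the temperature improves selectivity toward P.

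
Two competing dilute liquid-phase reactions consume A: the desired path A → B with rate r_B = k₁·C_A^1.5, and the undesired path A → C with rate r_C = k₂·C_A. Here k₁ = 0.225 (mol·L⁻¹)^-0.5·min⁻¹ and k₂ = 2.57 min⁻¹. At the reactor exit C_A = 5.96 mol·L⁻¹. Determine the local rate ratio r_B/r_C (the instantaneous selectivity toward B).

0.214

S_{B/C} = r_B/r_C = (k₁·C_A^1.5)/(k₂·C_A) = (k₁/k₂)·C_A^0.5.
= (0.225×5.960^1.5) / (2.57×5.960) = 3.274/15.32 = 0.214.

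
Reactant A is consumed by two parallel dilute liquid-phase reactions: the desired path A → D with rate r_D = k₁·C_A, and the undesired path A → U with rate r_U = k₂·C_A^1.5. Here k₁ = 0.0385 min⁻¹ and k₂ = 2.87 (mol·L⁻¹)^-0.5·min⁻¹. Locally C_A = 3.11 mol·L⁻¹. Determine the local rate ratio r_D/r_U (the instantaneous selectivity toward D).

0.00761

S_{D/U} = r_D/r_U = (k₁·C_A)/(k₂·C_A^1.5) = (k₁/k₂)·C_A^-0.5.
= (0.0385×3.110) / (2.87×3.110^1.5) = 0.1197/15.74 = 0.00761.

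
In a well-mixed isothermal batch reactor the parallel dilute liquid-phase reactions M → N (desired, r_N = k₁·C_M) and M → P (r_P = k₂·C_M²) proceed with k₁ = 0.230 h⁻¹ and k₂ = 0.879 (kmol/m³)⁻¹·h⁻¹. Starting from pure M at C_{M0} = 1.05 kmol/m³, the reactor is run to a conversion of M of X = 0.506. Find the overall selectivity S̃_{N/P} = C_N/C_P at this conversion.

C_M = C_{M0}(1−X) = 0.5187 kmol/m³.
Along a PFR/batch, dC_N/dC_M = −r_N/(r_N+r_P) = −k₁/(k₁+k₂·C_M).
Integrating from C_{M0} to C_M: C_N = (0.230/0.879)·ln[(0.230+0.879·1.05)/(0.230+0.879·0.519)] = 0.2617·ln(1.153/0.6859) = 0.1359 kmol/m³.
C_P = (C_{M0}−C_M)−C_N = 0.3954 kmol/m³; S̃_{N/P} = 0.1359/0.3954 = 0.344.

0.344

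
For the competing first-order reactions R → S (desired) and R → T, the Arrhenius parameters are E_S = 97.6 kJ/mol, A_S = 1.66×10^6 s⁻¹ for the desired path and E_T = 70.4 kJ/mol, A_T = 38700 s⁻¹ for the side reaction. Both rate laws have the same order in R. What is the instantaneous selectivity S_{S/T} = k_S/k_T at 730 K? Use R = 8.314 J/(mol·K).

0.485

Since both paths have the same order in R, the concentration cancels and S_{S/T} = k_S/k_T = (A_S/A_T)·exp[(E_T−E_S)/(RT)].
(E_T−E_S)/(RT) = (70.4−97.6)×10³/(8.314×730) = -27200/6069 = -4.482.
k_S/k_T = (1.66×10^6/38700)·exp(-4.482) = 42.89 × 0.01131 = 0.485.
Since E_S > E_T, raising the temperature improves selectivity toward S.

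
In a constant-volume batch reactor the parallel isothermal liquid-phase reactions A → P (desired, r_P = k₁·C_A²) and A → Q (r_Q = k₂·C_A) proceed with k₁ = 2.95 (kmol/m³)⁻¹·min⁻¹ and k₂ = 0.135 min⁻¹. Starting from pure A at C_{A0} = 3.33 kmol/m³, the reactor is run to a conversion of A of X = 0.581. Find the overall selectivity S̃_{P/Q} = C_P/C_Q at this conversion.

C_A = C_{A0}(1−X) = 1.395 kmol/m³.
Along a PFR/batch, dC_Q/dC_A = −r_Q/(r_P+r_Q) = −k₂/(k₂+k₁·C_A).
Integrating from C_{A0} to C_A: C_Q = (0.135/2.95)·ln[(0.135+2.95·3.33)/(0.135+2.95·1.40)] = 0.04576·ln(9.959/4.251) = 0.03896 kmol/m³.
Then C_P = (C_{A0}−C_A) − C_Q = 1.935 − 0.03896 = 1.896 kmol/m³.
S̃_{P/Q} = C_P/C_Q = 1.896/0.03896 = 48.7.

48.7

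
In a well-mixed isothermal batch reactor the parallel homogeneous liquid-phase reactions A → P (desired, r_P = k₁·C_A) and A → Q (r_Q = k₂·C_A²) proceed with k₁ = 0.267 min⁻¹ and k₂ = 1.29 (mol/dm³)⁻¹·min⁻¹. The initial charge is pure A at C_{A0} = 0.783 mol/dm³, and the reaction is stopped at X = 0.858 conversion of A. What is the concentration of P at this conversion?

0.235 mol/dm³

C_A = C_{A0}(1−X) = 0.1112 mol/dm³.
Along a PFR/batch, dC_P/dC_A = −r_P/(r_P+r_Q) = −k₁/(k₁+k₂·C_A).
Integrating from C_{A0} to C_A: C_P = (0.267/1.29)·ln[(0.267+1.29·0.783)/(0.267+1.29·0.111)] = 0.2070·ln(1.277/0.4104) = 0.2349 mol/dm³.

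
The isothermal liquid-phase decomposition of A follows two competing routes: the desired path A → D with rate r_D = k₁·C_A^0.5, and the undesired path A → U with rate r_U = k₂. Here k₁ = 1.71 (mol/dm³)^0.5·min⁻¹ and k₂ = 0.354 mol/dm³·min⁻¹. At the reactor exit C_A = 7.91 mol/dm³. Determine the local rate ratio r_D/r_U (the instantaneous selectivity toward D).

13.6

S_{D/U} = r_D/r_U = (k₁·C_A^0.5)/(k₂) = (k₁/k₂)·C_A^0.5.
= (1.71×7.910^0.5) / (0.354) = 4.809/0.3540 = 13.6.
Since the desired path is higher order in A, keeping C_A high (PFR or concentrated feed) favours D.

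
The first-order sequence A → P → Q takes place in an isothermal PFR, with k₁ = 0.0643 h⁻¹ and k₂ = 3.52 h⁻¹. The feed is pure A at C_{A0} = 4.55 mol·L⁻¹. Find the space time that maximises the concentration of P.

1.16 h

For first-order series the maximum of C_P occurs at τ_opt = ln(k₂/k₁)/(k₂−k₁).
= ln(3.52/0.0643)/(3.52−0.0643) = ln(54.74)/3.456 = 4.003/3.456 = 1.16 h.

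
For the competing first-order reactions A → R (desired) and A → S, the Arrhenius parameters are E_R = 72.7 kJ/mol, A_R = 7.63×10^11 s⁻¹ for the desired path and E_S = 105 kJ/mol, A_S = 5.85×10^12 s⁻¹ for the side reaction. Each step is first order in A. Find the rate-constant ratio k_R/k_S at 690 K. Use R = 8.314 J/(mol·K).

k_R/k_S = (A_R/A_S)·exp[−(E_R−E_S)/(RT)] = (A_R/A_S)·exp[(E_S−E_R)/(RT)].
(E_S−E_R)/(RT) = (105−72.7)×10³/(8.314×690) = 32300/5737 = 5.630.
k_R/k_S = (7.63×10^11/5.85×10^12)·exp(5.630) = 0.1304 × 278.8 = 36.4.

36.4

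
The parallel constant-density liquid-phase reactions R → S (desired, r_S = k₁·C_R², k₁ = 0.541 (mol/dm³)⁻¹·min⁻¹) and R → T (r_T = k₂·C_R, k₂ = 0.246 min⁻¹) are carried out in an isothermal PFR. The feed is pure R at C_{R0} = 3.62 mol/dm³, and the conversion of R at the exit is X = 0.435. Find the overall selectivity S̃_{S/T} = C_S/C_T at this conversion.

C_R = C_{R0}(1−X) = 2.045 mol/dm³.
Along a PFR/batch, dC_T/dC_R = −r_T/(r_S+r_T) = −k₂/(k₂+k₁·C_R).
Integrating from C_{R0} to C_R: C_T = (0.246/0.541)·ln[(0.246+0.541·3.62)/(0.246+0.541·2.05)] = 0.4547·ln(2.204/1.353) = 0.2221 mol/dm³.
Then C_S = (C_{R0}−C_R) − C_T = 1.575 − 0.2221 = 1.353 mol/dm³.
S̃_{S/T} = C_S/C_T = 1.353/0.2221 = 6.09.

6.09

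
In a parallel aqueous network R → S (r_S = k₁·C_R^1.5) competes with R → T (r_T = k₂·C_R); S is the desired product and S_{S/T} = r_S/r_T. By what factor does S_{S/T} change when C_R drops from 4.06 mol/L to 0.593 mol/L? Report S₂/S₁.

0.382

S_{S/T} = (k₁/k₂)·C_R^0.5, so S₂/S₁ = (C_{R,2}/C_{R,1})^0.5.
= (0.593/4.06)^0.5 = (0.1461)^0.5 = 0.382.
Selectivity toward S falls as C_R falls — high-concentration operation is favoured.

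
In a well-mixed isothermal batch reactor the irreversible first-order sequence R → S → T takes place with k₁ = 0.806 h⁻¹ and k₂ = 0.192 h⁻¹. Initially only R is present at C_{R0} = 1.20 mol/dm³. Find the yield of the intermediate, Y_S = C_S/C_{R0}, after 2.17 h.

For first-order series with pure R initially, C_S(t) = k₁C_{R0}/(k₂−k₁)·(e^(−k₁t) − e^(−k₂t)).
e^(−k₁t) = e^(−0.806×2.17) = e^(−1.749) = 0.1739; e^(−k₂t) = e^(−0.4166) = 0.6593.
C_S = 0.806×1.20/(0.192−0.806) × (0.1739−0.6593) = (-1.575)×(-0.4853) = 0.7645 mol/dm³.
Y_S = C_S/C_{R0} = 0.7645/1.20 = 0.637.

0.637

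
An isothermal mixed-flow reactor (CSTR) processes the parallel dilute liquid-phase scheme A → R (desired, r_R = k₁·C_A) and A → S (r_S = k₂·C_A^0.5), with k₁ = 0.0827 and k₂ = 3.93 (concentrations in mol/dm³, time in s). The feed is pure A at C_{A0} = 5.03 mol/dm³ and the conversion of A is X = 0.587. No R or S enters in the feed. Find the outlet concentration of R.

0.0869 mol/dm³

Exit C_A = C_{A0}(1−X) = 5.03×0.413 = 2.077 mol/dm³.
In a CSTR the entire volume is at exit conditions, so r_R = 0.0827×2.077 = 0.1718 and r_S = 3.93×2.077^0.5 = 5.664.
Fraction of consumed A going to R: r_R/(r_R+r_S) = 0.02944.
C_R = 0.02944·C_{A0}·X = 0.02944×5.03×0.587 = 0.0869 mol/dm³.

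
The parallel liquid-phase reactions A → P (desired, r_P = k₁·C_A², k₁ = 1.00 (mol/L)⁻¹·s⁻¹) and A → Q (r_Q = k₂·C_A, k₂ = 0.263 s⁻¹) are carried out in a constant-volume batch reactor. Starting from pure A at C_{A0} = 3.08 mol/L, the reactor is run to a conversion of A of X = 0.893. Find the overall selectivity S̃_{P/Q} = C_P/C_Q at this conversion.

C_A = C_{A0}(1−X) = 0.3296 mol/L.
Along a PFR/batch, dC_Q/dC_A = −r_Q/(r_P+r_Q) = −k₂/(k₂+k₁·C_A).
Integrating from C_{A0} to C_A: C_Q = (0.263/1.00)·ln[(0.263+1.00·3.08)/(0.263+1.00·0.330)] = 0.2630·ln(3.343/0.5926) = 0.4550 mol/L.
Then C_P = (C_{A0}−C_A) − C_Q = 2.750 − 0.4550 = 2.295 mol/L.
S̃_{P/Q} = C_P/C_Q = 2.295/0.4550 = 5.04.

5.04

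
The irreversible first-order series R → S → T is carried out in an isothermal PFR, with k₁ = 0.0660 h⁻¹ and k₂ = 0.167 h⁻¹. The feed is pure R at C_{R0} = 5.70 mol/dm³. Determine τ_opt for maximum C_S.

For first-order series the maximum of C_S occurs at τ_opt = ln(k₂/k₁)/(k₂−k₁).
= ln(0.167/0.0660)/(0.167−0.0660) = ln(2.530)/0.1010 = 0.9283/0.1010 = 9.19 h.

9.19 h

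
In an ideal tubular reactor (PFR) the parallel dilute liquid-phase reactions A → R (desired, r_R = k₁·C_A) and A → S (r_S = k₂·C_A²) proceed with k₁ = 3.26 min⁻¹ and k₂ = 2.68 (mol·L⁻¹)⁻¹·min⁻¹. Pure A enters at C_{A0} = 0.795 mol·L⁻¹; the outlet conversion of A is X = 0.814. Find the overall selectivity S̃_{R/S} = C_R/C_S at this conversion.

C_A = C_{A0}(1−X) = 0.1479 mol·L⁻¹.
Along a PFR/batch, dC_R/dC_A = −r_R/(r_R+r_S) = −k₁/(k₁+k₂·C_A).
Integrating from C_{A0} to C_A: C_R = (3.26/2.68)·ln[(3.26+2.68·0.795)/(3.26+2.68·0.148)] = 1.216·ln(5.391/3.656) = 0.4722 mol·L⁻¹.
C_S = (C_{A0}−C_A)−C_R = 0.1749 mol·L⁻¹; S̃_{R/S} = 0.4722/0.1749 = 2.70.

2.70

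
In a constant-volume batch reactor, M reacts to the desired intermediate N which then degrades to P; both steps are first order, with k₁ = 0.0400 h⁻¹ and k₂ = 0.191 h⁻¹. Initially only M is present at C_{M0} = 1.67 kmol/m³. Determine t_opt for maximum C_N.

The intermediate peaks when r₁ = r₂, i.e. k₁e^(−k₁t) = k₂e^(−k₂t), giving t_opt = ln(k₂/k₁)/(k₂−k₁).
= ln(0.191/0.0400)/(0.191−0.0400) = ln(4.775)/0.1510 = 1.563/0.1510 = 10.4 h.

10.4 h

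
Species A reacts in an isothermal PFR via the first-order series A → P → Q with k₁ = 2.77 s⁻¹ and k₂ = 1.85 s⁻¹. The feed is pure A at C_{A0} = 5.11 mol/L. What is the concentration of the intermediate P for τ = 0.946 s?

Solving the coupled first-order balances gives C_P(τ) = [k₁/(k₂−k₁)]·C_{A0}·(e^(−k₁τ) − e^(−k₂τ)).
e^(−k₁τ) = e^(−2.77×0.946) = e^(−2.620) = 0.07277; e^(−k₂τ) = e^(−1.750) = 0.1738.
C_P = 2.77×5.11/(1.85−2.77) × (0.07277−0.1738) = (-15.39)×(-0.1010) = 1.554 mol/L.

1.55 mol/L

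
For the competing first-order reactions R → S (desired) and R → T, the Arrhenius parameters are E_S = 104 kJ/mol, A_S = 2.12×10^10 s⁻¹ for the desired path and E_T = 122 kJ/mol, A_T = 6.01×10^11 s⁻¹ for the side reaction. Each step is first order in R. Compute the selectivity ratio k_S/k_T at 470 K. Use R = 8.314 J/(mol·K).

Since both paths have the same order in R, the concentration cancels and S_{S/T} = k_S/k_T = (A_S/A_T)·exp[(E_T−E_S)/(RT)].
(E_T−E_S)/(RT) = (122−104)×10³/(8.314×470) = 18000/3908 = 4.606.
k_S/k_T = (2.12×10^10/6.01×10^11)·exp(4.606) = 0.03527 × 100.1 = 3.53.

3.53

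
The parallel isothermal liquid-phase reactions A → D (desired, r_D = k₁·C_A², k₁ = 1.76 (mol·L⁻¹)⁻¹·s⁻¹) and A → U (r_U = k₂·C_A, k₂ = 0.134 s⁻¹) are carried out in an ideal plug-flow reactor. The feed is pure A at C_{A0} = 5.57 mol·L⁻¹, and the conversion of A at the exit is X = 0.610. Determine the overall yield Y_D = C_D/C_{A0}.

C_A = C_{A0}(1−X) = 2.172 mol·L⁻¹.
Along a PFR/batch, dC_U/dC_A = −r_U/(r_D+r_U) = −k₂/(k₂+k₁·C_A).
Integrating from C_{A0} to C_A: C_U = (0.134/1.76)·ln[(0.134+1.76·5.57)/(0.134+1.76·2.17)] = 0.07614·ln(9.937/3.957) = 0.07010 mol·L⁻¹.
Then C_D = (C_{A0}−C_A) − C_U = 3.398 − 0.07010 = 3.328 mol·L⁻¹.
Y_D = C_D/C_{A0} = 3.328/5.57 = 0.597.

0.597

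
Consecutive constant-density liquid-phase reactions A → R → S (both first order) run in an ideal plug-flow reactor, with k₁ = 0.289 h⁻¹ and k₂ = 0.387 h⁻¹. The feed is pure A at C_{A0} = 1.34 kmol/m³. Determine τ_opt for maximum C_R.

2.98 h

The intermediate peaks when r₁ = r₂, i.e. k₁e^(−k₁τ) = k₂e^(−k₂τ), giving τ_opt = ln(k₂/k₁)/(k₂−k₁).
= ln(0.387/0.289)/(0.387−0.289) = ln(1.339)/0.09800 = 0.2920/0.09800 = 2.98 h.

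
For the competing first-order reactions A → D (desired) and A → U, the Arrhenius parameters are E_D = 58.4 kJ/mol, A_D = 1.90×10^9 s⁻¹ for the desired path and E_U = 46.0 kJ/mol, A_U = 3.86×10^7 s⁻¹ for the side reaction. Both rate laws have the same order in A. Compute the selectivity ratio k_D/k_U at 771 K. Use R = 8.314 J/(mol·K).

7.11

With equal orders, S_{D/U} = k_D/k_U = (A_D/A_U)·exp[(E_U−E_D)/(RT)].
(E_U−E_D)/(RT) = (46.0−58.4)×10³/(8.314×771) = -12400/6410 = -1.934.
k_D/k_U = (1.90×10^9/3.86×10^7)·exp(-1.934) = 49.22 × 0.1445 = 7.11.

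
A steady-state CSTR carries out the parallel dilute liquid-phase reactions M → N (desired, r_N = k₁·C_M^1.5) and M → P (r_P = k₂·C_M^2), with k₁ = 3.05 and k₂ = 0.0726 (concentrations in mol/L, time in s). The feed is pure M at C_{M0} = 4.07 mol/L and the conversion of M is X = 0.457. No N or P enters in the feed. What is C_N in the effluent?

Exit C_M = C_{M0}(1−X) = 4.07×0.543 = 2.210 mol/L.
A CSTR operates uniformly at the exit composition, giving r_N = 10.02 and r_P = 0.3546 (each k·C_M^n at C_M = 2.210).
Fraction of consumed M going to N: r_N/(r_N+r_P) = 0.9658.
C_N = 0.9658·C_{M0}·X = 0.9658×4.07×0.457 = 1.80 mol/L.

1.80 mol/L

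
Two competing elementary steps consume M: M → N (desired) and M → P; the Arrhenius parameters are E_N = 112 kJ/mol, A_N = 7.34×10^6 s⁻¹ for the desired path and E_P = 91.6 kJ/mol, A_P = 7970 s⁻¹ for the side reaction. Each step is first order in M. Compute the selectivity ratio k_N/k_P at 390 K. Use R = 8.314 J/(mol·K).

With equal orders, S_{N/P} = k_N/k_P = (A_N/A_P)·exp[(E_P−E_N)/(RT)].
(E_P−E_N)/(RT) = (91.6−112)×10³/(8.314×390) = -20400/3242 = -6.292.
k_N/k_P = (7.34×10^6/7970)·exp(-6.292) = 921.0 × 0.001852 = 1.71.
Since E_N > E_P, raising the temperature improves selectivity toward N.

1.71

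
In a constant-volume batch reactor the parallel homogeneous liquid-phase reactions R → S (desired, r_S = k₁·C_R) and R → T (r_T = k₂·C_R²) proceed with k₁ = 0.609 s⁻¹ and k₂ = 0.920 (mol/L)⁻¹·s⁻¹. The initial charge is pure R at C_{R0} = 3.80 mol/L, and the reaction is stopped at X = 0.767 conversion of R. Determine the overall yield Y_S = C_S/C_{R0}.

C_R = C_{R0}(1−X) = 0.8854 mol/L.
Along a PFR/batch, dC_S/dC_R = −r_S/(r_S+r_T) = −k₁/(k₁+k₂·C_R).
Integrating from C_{R0} to C_R: C_S = (0.609/0.920)·ln[(0.609+0.920·3.80)/(0.609+0.920·0.885)] = 0.6620·ln(4.105/1.424) = 0.7010 mol/L.
Y_S = C_S/C_{R0} = 0.7010/3.80 = 0.184.

0.184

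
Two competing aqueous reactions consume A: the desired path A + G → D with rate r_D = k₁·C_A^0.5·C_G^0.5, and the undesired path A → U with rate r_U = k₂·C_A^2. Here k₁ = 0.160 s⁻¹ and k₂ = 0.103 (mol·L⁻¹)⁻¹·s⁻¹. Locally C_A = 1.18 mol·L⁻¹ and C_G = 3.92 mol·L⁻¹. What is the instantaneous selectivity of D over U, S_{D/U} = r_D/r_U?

2.40

S_{D/U} = r_D/r_U = (k₁·C_A^0.5·C_G^0.5)/(k₂·C_A^2) = (k₁/k₂)·C_A^-1.5·C_G^0.5.
= (0.160×1.180^0.5×3.920^0.5) / (0.103×1.180^2) = 0.3441/0.1434 = 2.40.
The undesired path is higher order in A, so low C_A (CSTR or dilute feed) favours D.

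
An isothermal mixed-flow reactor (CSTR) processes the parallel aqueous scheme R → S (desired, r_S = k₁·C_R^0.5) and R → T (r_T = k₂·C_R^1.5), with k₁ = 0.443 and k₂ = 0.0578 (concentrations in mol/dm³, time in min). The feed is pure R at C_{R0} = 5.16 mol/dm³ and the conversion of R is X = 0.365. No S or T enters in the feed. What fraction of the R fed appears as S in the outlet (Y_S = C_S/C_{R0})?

Exit C_R = C_{R0}(1−X) = 5.16×0.635 = 3.277 mol/dm³.
Rates in a CSTR are evaluated at the outlet concentration: r_S = 0.443×3.277^0.5 = 0.8019, r_T = 0.0578×3.277^1.5 = 0.3428.
Fraction of consumed R going to S: r_S/(r_S+r_T) = 0.7005.
C_S = 0.7005·C_{R0}·X = 0.7005×5.16×0.365 = 1.32 mol/dm³; Y_S = C_S/C_{R0} = 0.256.

0.256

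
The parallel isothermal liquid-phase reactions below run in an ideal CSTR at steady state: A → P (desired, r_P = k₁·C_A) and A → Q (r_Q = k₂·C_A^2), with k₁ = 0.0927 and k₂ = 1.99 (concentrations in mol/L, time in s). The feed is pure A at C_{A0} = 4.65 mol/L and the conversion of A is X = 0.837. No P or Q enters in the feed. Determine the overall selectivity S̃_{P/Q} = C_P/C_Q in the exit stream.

Exit C_A = C_{A0}(1−X) = 4.65×0.163 = 0.7580 mol/L.
Rates in a CSTR are evaluated at the outlet concentration: r_P = 0.0927×0.7580 = 0.07026, r_Q = 1.99×0.7580^2 = 1.143.
Overall selectivity = C_P/C_Q = r_Pτ/(r_Qτ) = r_P/r_Q = 0.0615.

0.0615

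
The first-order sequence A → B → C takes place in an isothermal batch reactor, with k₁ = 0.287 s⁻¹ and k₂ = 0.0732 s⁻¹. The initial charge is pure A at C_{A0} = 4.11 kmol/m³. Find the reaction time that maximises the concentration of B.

6.39 s

For first-order series the maximum of C_B occurs at t_opt = ln(k₂/k₁)/(k₂−k₁).
= ln(0.0732/0.287)/(0.0732−0.287) = ln(0.2551)/-0.2138 = -1.366/-0.2138 = 6.39 s.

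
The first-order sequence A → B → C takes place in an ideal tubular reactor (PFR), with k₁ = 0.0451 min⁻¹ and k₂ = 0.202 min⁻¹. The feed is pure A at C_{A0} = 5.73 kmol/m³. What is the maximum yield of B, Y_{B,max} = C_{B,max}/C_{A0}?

0.145

At the optimum, C_{B,max}/C_{A0} = (k₁/k₂)^[k₂/(k₂−k₁)].
= (0.0451/0.202)^(0.202/(0.202−0.0451)) = (0.2233)^(1.287) = 0.1451.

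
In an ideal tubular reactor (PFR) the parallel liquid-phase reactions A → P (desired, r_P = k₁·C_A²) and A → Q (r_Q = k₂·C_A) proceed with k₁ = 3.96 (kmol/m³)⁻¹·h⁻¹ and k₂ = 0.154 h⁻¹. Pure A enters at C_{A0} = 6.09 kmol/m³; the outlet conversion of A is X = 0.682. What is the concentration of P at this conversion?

C_A = C_{A0}(1−X) = 1.937 kmol/m³.
Along a PFR/batch, dC_Q/dC_A = −r_Q/(r_P+r_Q) = −k₂/(k₂+k₁·C_A).
Integrating from C_{A0} to C_A: C_Q = (0.154/3.96)·ln[(0.154+3.96·6.09)/(0.154+3.96·1.94)] = 0.03889·ln(24.27/7.823) = 0.04403 kmol/m³.
Then C_P = (C_{A0}−C_A) − C_Q = 4.153 − 0.04403 = 4.109 kmol/m³.

4.11 kmol/m³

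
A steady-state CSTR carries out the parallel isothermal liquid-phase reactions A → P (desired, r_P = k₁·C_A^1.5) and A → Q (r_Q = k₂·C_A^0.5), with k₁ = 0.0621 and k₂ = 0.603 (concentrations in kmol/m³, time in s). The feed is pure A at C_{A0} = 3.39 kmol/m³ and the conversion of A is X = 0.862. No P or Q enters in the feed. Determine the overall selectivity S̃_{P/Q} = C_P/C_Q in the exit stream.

0.0482

Exit C_A = C_{A0}(1−X) = 3.39×0.138 = 0.4678 kmol/m³.
In a CSTR the entire volume is at exit conditions, so r_P = 0.0621×0.4678^1.5 = 0.01987 and r_Q = 0.603×0.4678^0.5 = 0.4124.
Overall selectivity = C_P/C_Q = r_Pτ/(r_Qτ) = r_P/r_Q = 0.0482.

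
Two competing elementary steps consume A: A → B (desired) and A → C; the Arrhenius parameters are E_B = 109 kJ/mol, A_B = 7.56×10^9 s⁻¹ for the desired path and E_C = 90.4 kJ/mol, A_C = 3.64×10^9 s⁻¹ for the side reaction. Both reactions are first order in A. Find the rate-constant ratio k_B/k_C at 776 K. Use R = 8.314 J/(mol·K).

0.116

Since both paths have the same order in A, the concentration cancels and S_{B/C} = k_B/k_C = (A_B/A_C)·exp[(E_C−E_B)/(RT)].
(E_C−E_B)/(RT) = (90.4−109)×10³/(8.314×776) = -18600/6452 = -2.883.
k_B/k_C = (7.56×10^9/3.64×10^9)·exp(-2.883) = 2.077 × 0.05597 = 0.116.
Since E_B > E_C, raising the temperature improves selectivity toward B.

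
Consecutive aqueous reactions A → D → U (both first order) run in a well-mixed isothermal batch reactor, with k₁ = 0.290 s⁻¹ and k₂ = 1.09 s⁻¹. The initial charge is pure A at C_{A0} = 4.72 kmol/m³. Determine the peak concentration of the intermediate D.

0.777 kmol/m³

For a first-order series the maximum intermediate yield is C_{D,max}/C_{A0} = (k₁/k₂)^[k₂/(k₂−k₁)].
= (0.290/1.09)^(1.09/(1.09−0.290)) = (0.2661)^(1.363) = 0.1646.
C_{D,max} = 0.1646×4.72 = 0.777 kmol/m³.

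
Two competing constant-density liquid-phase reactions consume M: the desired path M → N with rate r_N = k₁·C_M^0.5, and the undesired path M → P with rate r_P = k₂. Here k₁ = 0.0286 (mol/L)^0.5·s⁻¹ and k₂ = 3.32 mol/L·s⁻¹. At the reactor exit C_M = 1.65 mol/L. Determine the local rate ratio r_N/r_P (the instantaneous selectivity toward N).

0.0111

S_{N/P} = r_N/r_P = (k₁·C_M^0.5)/(k₂) = (k₁/k₂)·C_M^0.5.
= (0.0286×1.650^0.5) / (3.32) = 0.03674/3.320 = 0.0111.
Since the desired path is higher order in M, keeping C_M high (PFR or concentrated feed) favours N.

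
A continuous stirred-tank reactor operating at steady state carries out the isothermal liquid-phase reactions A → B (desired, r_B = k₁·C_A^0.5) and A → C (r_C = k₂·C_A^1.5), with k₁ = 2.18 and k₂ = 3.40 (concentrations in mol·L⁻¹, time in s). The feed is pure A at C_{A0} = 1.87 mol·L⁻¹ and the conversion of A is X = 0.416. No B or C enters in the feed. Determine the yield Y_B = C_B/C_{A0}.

Exit C_A = C_{A0}(1−X) = 1.87×0.584 = 1.092 mol·L⁻¹.
A CSTR operates uniformly at the exit composition, giving r_B = 2.278 and r_C = 3.880 (each k·C_A^n at C_A = 1.092).
Fraction of consumed A going to B: r_B/(r_B+r_C) = 0.3699.
C_B = 0.3699·C_{A0}·X = 0.3699×1.87×0.416 = 0.288 mol·L⁻¹; Y_B = C_B/C_{A0} = 0.154.

0.154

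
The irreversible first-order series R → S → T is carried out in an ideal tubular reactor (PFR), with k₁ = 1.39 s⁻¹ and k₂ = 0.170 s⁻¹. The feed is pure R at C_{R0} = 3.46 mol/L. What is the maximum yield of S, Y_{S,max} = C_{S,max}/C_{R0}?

For a first-order series the maximum intermediate yield is C_{S,max}/C_{R0} = (k₁/k₂)^[k₂/(k₂−k₁)].
= (1.39/0.170)^(0.170/(0.170−1.39)) = (8.176)^(-0.1393) = 0.7462.

0.746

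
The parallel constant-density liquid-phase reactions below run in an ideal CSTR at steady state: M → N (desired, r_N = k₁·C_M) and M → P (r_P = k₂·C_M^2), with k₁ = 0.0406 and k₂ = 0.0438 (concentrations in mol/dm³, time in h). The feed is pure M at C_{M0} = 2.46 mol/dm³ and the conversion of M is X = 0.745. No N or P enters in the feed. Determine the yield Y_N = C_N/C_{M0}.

Exit C_M = C_{M0}(1−X) = 2.46×0.255 = 0.6273 mol/dm³.
A CSTR operates uniformly at the exit composition, giving r_N = 0.02547 and r_P = 0.01724 (each k·C_M^n at C_M = 0.6273).
Fraction of consumed M going to N: r_N/(r_N+r_P) = 0.5964.
C_N = 0.5964·C_{M0}·X = 0.5964×2.46×0.745 = 1.09 mol/dm³; Y_N = C_N/C_{M0} = 0.444.

0.444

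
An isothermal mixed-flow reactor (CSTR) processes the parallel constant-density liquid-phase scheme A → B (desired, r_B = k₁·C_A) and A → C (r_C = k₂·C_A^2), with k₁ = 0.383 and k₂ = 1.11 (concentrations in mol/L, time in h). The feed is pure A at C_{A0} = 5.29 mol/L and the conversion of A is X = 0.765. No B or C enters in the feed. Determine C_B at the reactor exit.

0.879 mol/L

Exit C_A = C_{A0}(1−X) = 5.29×0.235 = 1.243 mol/L.
In a CSTR the entire volume is at exit conditions, so r_B = 0.383×1.243 = 0.4761 and r_C = 1.11×1.243^2 = 1.715.
Fraction of consumed A going to B: r_B/(r_B+r_C) = 0.2173.
C_B = 0.2173·C_{A0}·X = 0.2173×5.29×0.765 = 0.879 mol/L.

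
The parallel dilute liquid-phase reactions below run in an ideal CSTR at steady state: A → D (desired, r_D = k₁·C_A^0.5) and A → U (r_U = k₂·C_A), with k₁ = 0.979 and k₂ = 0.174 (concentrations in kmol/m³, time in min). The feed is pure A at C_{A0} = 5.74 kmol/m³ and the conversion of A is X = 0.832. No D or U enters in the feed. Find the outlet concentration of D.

4.07 kmol/m³

Exit C_A = C_{A0}(1−X) = 5.74×0.168 = 0.9643 kmol/m³.
In a CSTR the entire volume is at exit conditions, so r_D = 0.979×0.9643^0.5 = 0.9614 and r_U = 0.174×0.9643 = 0.1678.
Fraction of consumed A going to D: r_D/(r_D+r_U) = 0.8514.
C_D = 0.8514·C_{A0}·X = 0.8514×5.74×0.832 = 4.07 kmol/m³.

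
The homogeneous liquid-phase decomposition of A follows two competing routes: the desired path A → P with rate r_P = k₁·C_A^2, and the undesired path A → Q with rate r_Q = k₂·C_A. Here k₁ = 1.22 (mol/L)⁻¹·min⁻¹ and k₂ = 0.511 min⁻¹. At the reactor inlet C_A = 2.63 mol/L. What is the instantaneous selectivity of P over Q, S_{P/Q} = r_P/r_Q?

S_{P/Q} = r_P/r_Q = (k₁·C_A^2)/(k₂·C_A) = (k₁/k₂)·C_A.
= (1.22×2.630^2) / (0.511×2.630) = 8.439/1.344 = 6.28.
Since the desired path is higher order in A, keeping C_A high (PFR or concentrated feed) favours P.

6.28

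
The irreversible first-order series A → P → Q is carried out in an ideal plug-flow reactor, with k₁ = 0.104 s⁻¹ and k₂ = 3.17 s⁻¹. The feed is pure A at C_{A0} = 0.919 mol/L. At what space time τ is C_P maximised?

1.11 s

Setting dC_P/dτ = 0 gives τ_opt = ln(k₂/k₁)/(k₂−k₁).
= ln(3.17/0.104)/(3.17−0.104) = ln(30.48)/3.066 = 3.417/3.066 = 1.11 s.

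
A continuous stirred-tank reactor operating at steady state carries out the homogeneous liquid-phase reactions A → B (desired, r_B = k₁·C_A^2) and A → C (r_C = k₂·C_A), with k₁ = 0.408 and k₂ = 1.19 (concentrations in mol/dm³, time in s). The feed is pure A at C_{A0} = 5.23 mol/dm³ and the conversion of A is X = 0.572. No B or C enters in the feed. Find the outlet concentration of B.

1.30 mol/dm³

Exit C_A = C_{A0}(1−X) = 5.23×0.428 = 2.238 mol/dm³.
In a CSTR the entire volume is at exit conditions, so r_B = 0.408×2.238^2 = 2.044 and r_C = 1.19×2.238 = 2.664.
Fraction of consumed A going to B: r_B/(r_B+r_C) = 0.4342.
C_B = 0.4342·C_{A0}·X = 0.4342×5.23×0.572 = 1.30 mol/dm³.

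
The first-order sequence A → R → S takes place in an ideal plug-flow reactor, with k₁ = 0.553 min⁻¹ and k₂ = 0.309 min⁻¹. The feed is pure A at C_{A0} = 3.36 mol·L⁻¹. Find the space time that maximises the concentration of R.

For first-order series the maximum of C_R occurs at τ_opt = ln(k₂/k₁)/(k₂−k₁).
= ln(0.309/0.553)/(0.309−0.553) = ln(0.5588)/-0.2440 = -0.5820/-0.2440 = 2.39 min.

2.39 min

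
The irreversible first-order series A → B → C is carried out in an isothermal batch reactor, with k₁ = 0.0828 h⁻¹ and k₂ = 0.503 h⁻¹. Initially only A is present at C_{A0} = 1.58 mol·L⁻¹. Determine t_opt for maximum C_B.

For first-order series the maximum of C_B occurs at t_opt = ln(k₂/k₁)/(k₂−k₁).
= ln(0.503/0.0828)/(0.503−0.0828) = ln(6.075)/0.4202 = 1.804/0.4202 = 4.29 h.

4.29 h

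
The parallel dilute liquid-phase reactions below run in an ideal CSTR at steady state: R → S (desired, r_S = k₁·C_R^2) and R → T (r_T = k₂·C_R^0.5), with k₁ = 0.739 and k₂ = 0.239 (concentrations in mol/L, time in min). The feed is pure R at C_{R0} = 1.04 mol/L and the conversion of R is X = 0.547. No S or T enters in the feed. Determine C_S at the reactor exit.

0.284 mol/L

Exit C_R = C_{R0}(1−X) = 1.04×0.453 = 0.4711 mol/L.
Rates in a CSTR are evaluated at the outlet concentration: r_S = 0.739×0.4711^2 = 0.1640, r_T = 0.239×0.4711^0.5 = 0.1640.
Fraction of consumed R going to S: r_S/(r_S+r_T) = 0.5000.
C_S = 0.5000·C_{R0}·X = 0.5000×1.04×0.547 = 0.284 mol/L.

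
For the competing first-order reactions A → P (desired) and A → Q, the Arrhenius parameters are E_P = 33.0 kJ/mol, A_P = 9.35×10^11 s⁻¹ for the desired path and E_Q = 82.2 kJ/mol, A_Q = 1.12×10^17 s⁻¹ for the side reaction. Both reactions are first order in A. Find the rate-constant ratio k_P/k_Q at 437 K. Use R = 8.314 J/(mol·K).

k_P/k_Q = (A_P/A_Q)·exp[−(E_P−E_Q)/(RT)] = (A_P/A_Q)·exp[(E_Q−E_P)/(RT)].
(E_Q−E_P)/(RT) = (82.2−33.0)×10³/(8.314×437) = 49200/3633 = 13.54.
k_P/k_Q = (9.35×10^11/1.12×10^17)·exp(13.54) = 8.348×10^-6 × 7.605×10^5 = 6.35.

6.35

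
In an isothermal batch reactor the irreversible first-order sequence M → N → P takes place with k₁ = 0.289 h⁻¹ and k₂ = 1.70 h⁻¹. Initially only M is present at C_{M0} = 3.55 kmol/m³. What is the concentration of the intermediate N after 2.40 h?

0.351 kmol/m³

Solving the coupled first-order balances gives C_N(t) = [k₁/(k₂−k₁)]·C_{M0}·(e^(−k₁t) − e^(−k₂t)).
e^(−k₁t) = e^(−0.289×2.40) = e^(−0.6936) = 0.4998; e^(−k₂t) = e^(−4.080) = 0.01691.
C_N = 0.289×3.55/(1.70−0.289) × (0.4998−0.01691) = 0.7271×0.4829 = 0.3511 kmol/m³.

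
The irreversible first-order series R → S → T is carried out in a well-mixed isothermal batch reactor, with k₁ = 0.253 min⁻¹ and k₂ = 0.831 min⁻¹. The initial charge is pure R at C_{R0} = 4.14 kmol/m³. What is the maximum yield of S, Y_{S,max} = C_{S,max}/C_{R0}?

0.181

For a first-order series the maximum intermediate yield is C_{S,max}/C_{R0} = (k₁/k₂)^[k₂/(k₂−k₁)].
= (0.253/0.831)^(0.831/(0.831−0.253)) = (0.3045)^(1.438) = 0.1809.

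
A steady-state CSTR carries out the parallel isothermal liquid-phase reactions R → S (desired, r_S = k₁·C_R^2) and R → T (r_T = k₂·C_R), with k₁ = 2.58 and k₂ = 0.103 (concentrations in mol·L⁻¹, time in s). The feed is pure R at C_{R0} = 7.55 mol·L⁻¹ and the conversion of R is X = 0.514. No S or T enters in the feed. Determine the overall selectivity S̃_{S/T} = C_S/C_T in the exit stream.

91.9

Exit C_R = C_{R0}(1−X) = 7.55×0.486 = 3.669 mol·L⁻¹.
Rates in a CSTR are evaluated at the outlet concentration: r_S = 2.58×3.669^2 = 34.74, r_T = 0.103×3.669 = 0.3779.
Overall selectivity = C_S/C_T = r_Sτ/(r_Tτ) = r_S/r_T = 91.9.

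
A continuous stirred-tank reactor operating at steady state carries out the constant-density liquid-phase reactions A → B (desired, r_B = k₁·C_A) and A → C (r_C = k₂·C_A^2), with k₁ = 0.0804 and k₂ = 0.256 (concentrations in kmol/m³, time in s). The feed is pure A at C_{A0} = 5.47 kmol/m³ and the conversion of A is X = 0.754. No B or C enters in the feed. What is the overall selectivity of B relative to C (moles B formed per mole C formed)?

Exit C_A = C_{A0}(1−X) = 5.47×0.246 = 1.346 kmol/m³.
Rates in a CSTR are evaluated at the outlet concentration: r_B = 0.0804×1.346 = 0.1082, r_C = 0.256×1.346^2 = 0.4635.
Overall selectivity = C_B/C_C = r_Bτ/(r_Cτ) = r_B/r_C = 0.233.

0.233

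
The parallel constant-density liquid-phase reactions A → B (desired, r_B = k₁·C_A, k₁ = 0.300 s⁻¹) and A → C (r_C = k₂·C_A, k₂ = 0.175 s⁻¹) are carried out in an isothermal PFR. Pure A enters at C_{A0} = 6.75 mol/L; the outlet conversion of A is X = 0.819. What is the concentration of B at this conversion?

C_A = C_{A0}(1−X) = 1.222 mol/L.
Both paths are first order in A, so the instantaneous fraction to B is constant: dC_B/d(−C_A) = k₁/(k₁+k₂) = 0.6316.
C_B = 0.6316·(C_{A0}−C_A) = 0.6316×5.528 = 3.49 mol/L.

3.49 mol/L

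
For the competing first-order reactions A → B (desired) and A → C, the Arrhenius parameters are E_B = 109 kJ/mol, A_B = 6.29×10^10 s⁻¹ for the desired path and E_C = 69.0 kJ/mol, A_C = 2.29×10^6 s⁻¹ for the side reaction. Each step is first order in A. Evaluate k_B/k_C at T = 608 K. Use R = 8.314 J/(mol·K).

10.1

Since both paths have the same order in A, the concentration cancels and S_{B/C} = k_B/k_C = (A_B/A_C)·exp[(E_C−E_B)/(RT)].
(E_C−E_B)/(RT) = (69.0−109)×10³/(8.314×608) = -40000/5055 = -7.913.
k_B/k_C = (6.29×10^10/2.29×10^6)·exp(-7.913) = 27467 × 3.659×10^-4 = 10.1.
Since E_B > E_C, raising the temperature improves selectivity toward B.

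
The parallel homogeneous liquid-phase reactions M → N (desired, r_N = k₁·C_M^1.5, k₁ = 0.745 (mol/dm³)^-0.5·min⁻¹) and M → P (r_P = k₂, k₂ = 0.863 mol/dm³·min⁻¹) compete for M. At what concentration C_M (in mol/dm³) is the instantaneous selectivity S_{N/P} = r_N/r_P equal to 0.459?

S_{N/P} = (k₁/k₂)·C_M^1.5 ⇒ C_M = (S·k₂/k₁)^(1/1.5).
= (0.459×0.863/0.745)^(0.6667) = (0.5317)^(0.6667) = 0.656 mol/dm³.

0.656 mol/dm³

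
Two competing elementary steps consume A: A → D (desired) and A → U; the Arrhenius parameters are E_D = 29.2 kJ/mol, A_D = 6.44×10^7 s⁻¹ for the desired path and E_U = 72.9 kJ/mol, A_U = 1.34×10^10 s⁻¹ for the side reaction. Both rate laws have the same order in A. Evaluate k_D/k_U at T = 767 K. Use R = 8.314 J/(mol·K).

Since both paths have the same order in A, the concentration cancels and S_{D/U} = k_D/k_U = (A_D/A_U)·exp[(E_U−E_D)/(RT)].
(E_U−E_D)/(RT) = (72.9−29.2)×10³/(8.314×767) = 43700/6377 = 6.853.
k_D/k_U = (6.44×10^7/1.34×10^10)·exp(6.853) = 0.004806 × 946.6 = 4.55.
Since E_D < E_U, lowering the temperature improves selectivity toward D.

4.55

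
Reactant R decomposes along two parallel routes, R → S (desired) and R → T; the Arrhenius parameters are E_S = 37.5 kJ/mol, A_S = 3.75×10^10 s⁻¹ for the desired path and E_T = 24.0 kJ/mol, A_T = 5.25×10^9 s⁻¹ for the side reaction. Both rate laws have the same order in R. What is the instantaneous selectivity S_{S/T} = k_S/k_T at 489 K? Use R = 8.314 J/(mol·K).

0.258

k_S/k_T = (A_S/A_T)·exp[−(E_S−E_T)/(RT)] = (A_S/A_T)·exp[(E_T−E_S)/(RT)].
(E_T−E_S)/(RT) = (24.0−37.5)×10³/(8.314×489) = -13500/4066 = -3.321.
k_S/k_T = (3.75×10^10/5.25×10^9)·exp(-3.321) = 7.143 × 0.03613 = 0.258.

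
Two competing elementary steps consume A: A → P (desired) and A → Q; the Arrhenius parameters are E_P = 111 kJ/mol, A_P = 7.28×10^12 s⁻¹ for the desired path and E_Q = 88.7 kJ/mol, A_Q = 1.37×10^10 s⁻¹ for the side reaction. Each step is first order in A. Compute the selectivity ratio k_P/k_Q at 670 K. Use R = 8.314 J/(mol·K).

With equal orders, S_{P/Q} = k_P/k_Q = (A_P/A_Q)·exp[(E_Q−E_P)/(RT)].
(E_Q−E_P)/(RT) = (88.7−111)×10³/(8.314×670) = -22300/5570 = -4.003.
k_P/k_Q = (7.28×10^12/1.37×10^10)·exp(-4.003) = 531.4 × 0.01825 = 9.70.

9.70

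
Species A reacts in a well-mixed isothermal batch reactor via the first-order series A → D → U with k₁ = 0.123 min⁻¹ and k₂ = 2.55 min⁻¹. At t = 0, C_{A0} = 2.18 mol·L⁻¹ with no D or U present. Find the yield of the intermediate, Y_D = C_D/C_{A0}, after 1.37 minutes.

Solving the coupled first-order balances gives C_D(t) = [k₁/(k₂−k₁)]·C_{A0}·(e^(−k₁t) − e^(−k₂t)).
e^(−k₁t) = e^(−0.123×1.37) = e^(−0.1685) = 0.8449; e^(−k₂t) = e^(−3.494) = 0.03039.
C_D = 0.123×2.18/(2.55−0.123) × (0.8449−0.03039) = 0.1105×0.8145 = 0.08999 mol·L⁻¹.
Y_D = C_D/C_{A0} = 0.08999/2.18 = 0.0413.

0.0413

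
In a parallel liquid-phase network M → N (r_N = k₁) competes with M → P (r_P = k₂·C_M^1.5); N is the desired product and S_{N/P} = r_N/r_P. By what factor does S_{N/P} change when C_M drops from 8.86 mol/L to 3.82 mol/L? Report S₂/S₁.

3.53

S_{N/P} = (k₁/k₂)·C_M^-1.5, so S₂/S₁ = (C_{M,2}/C_{M,1})^-1.5.
= (3.82/8.86)^(-1.5) = (0.4312)^(-1.5) = 3.53.
Selectivity toward N rises as C_M falls — low-concentration operation is favoured.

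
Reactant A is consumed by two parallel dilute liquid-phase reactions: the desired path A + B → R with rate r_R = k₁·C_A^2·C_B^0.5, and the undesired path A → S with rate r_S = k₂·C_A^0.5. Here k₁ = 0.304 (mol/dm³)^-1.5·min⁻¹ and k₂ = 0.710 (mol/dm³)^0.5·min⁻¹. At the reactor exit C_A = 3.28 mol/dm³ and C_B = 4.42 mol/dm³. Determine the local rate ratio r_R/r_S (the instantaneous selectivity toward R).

5.35

S_{R/S} = r_R/r_S = (k₁·C_A^2·C_B^0.5)/(k₂·C_A^0.5) = (k₁/k₂)·C_A^1.5·C_B^0.5.
= (0.304×3.280^2×4.420^0.5) / (0.710×3.280^0.5) = 6.876/1.286 = 5.35.
Since the desired path is higher order in A, keeping C_A high (PFR or concentrated feed) favours R.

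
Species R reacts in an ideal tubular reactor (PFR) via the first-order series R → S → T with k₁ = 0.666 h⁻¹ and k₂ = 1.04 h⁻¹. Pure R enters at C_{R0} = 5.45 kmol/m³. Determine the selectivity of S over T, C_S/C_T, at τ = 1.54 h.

0.773

For first-order series with pure R initially, C_S(τ) = k₁C_{R0}/(k₂−k₁)·(e^(−k₁τ) − e^(−k₂τ)).
e^(−k₁τ) = e^(−0.666×1.54) = e^(−1.026) = 0.3586; e^(−k₂τ) = e^(−1.602) = 0.2016.
C_S = 0.666×5.45/(1.04−0.666) × (0.3586−0.2016) = 9.705×0.1570 = 1.524 kmol/m³.
C_R = C_{R0}e^(−k₁τ) = 1.954 kmol/m³, so C_T = C_{R0}−C_R−C_S = 1.972 kmol/m³; C_S/C_T = 0.773.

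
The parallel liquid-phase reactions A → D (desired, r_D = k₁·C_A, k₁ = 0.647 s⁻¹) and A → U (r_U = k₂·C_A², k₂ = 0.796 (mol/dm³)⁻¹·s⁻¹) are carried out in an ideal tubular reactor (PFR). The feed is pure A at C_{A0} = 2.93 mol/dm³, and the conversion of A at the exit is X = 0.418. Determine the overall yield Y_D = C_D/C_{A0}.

C_A = C_{A0}(1−X) = 1.705 mol/dm³.
Along a PFR/batch, dC_D/dC_A = −r_D/(r_D+r_U) = −k₁/(k₁+k₂·C_A).
Integrating from C_{A0} to C_A: C_D = (0.647/0.796)·ln[(0.647+0.796·2.93)/(0.647+0.796·1.71)] = 0.8128·ln(2.979/2.004) = 0.3222 mol/dm³.
Y_D = C_D/C_{A0} = 0.3222/2.93 = 0.110.

0.110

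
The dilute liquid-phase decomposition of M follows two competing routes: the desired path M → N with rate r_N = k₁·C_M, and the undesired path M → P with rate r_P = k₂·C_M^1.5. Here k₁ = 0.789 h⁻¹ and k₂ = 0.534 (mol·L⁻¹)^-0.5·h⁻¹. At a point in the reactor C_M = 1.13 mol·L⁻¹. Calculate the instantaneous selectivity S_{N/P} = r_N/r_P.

1.39

S_{N/P} = r_N/r_P = (k₁·C_M)/(k₂·C_M^1.5) = (k₁/k₂)·C_M^-0.5.
= (0.789×1.130) / (0.534×1.130^1.5) = 0.8916/0.6414 = 1.39.
The undesired path is higher order in M, so low C_M (CSTR or dilute feed) favours N.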